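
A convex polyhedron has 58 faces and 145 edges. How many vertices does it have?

Here V − E + F = 2.
V = 2 + E − F = 2 + 145 − 58 = 89.

89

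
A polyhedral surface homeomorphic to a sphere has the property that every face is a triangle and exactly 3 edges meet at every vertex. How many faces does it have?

4

Each face has 3 edges and each edge borders two faces, so 2E = 3F.
Each vertex has degree 3, so 3V = 2E and hence V = 3F/3.
Euler: V − E + F = 2 ⇒ (3F/3) − (3F/2) + F = 2.
Multiply by 6: (6 − 9 + 6)F = 12, i.e. 3F = 12.
So F = 4, E = 3·4/2 = 6, V = 3·4/3 = 4.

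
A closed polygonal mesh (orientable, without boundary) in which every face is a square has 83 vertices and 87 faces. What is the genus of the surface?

Every face is a square, so 2E = 4·87 = 348, giving E = 174.
χ = V − E + F = 83 − 174 + 87 = -4.
For a closed orientable surface χ = 2 − 2g, so g = (2 − (-4))/2 = 3.

3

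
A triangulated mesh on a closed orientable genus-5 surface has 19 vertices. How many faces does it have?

χ = 2 − 2·5 = -8, and every face is a triangle so 3F = 2E.
V − E + F = -8 with E = 3F/2 gives 19 − (3/2 − 1)·F = -8, so F = 54 and E = 81.

54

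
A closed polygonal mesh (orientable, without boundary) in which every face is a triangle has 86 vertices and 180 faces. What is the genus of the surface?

3

Every face is a triangle, so 2E = 3·180 = 540, giving E = 270.
χ = V − E + F = 86 − 270 + 180 = -4.
For a closed orientable surface χ = 2 − 2g, so g = (2 − (-4))/2 = 3.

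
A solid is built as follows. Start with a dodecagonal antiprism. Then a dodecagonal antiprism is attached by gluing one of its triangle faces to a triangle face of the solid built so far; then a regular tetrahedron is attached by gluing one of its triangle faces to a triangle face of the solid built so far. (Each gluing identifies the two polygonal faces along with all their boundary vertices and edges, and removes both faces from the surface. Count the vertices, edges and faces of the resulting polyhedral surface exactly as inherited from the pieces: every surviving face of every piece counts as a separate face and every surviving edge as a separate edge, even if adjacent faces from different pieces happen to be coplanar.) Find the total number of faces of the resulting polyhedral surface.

A dodecagonal antiprism: V=24, E=48, F=26.
Attach a dodecagonal antiprism (V=24, E=48, F=26) along a 3-gon: merge 3 vertices and 3 edges, delete both glued faces → V=45, E=93, F=50.
Attach a regular tetrahedron (V=4, E=6, F=4) along a 3-gon: merge 3 vertices and 3 edges, delete both glued faces → V=46, E=96, F=52.
Check: V − E + F = 46 − 96 + 52 = 2.

52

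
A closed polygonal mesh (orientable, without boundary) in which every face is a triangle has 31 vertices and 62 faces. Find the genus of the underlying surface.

Every face is a triangle, so 2E = 3·62 = 186, giving E = 93.
χ = V − E + F = 31 − 93 + 62 = 0.
For a closed orientable surface χ = 2 − 2g, so g = (2 − (0))/2 = 1.

1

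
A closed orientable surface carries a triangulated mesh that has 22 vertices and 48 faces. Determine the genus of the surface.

2

Every face is a triangle, so 2E = 3·48 = 144, giving E = 72.
χ = V − E + F = 22 − 72 + 48 = -2.
For a closed orientable surface χ = 2 − 2g, so g = (2 − (-2))/2 = 2.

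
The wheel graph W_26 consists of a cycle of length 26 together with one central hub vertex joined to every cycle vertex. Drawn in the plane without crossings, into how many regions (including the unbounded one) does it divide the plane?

27

W_26 has V = 26 + 1 = 27 vertices and E = 2·26 = 52 edges.
By Euler's formula F = 2 − V + E = 2 − 27 + 52 = 27.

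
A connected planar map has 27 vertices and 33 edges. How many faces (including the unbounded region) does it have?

8

Euler's formula for a connected plane graph: V − E + F = 2, so F = 2 − 27 + 33 = 8.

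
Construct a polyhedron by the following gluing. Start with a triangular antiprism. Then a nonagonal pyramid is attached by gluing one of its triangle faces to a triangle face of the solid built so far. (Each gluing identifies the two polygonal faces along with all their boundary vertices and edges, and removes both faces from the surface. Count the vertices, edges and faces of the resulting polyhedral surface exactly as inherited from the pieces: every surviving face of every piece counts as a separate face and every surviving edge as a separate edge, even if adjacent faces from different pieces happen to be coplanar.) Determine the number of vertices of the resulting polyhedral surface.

13

A triangular antiprism: V=6, E=12, F=8.
Attach a nonagonal pyramid (V=10, E=18, F=10) along a 3-gon: merge 3 vertices and 3 edges, delete both glued faces → V=13, E=27, F=16.
Check: V − E + F = 13 − 27 + 16 = 2.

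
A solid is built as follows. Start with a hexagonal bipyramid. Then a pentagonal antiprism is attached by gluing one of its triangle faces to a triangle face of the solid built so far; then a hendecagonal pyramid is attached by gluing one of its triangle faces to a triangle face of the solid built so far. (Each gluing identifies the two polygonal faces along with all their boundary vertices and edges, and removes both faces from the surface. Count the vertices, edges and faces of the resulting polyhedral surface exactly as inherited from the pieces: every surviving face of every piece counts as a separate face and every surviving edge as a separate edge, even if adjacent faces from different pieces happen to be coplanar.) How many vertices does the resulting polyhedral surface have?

A hexagonal bipyramid: V=8, E=18, F=12.
Attach a pentagonal antiprism (V=10, E=20, F=12) along a 3-gon: merge 3 vertices and 3 edges, delete both glued faces → V=15, E=35, F=22.
Attach a hendecagonal pyramid (V=12, E=22, F=12) along a 3-gon: merge 3 vertices and 3 edges, delete both glued faces → V=24, E=54, F=32.
Check: V − E + F = 24 − 54 + 32 = 2.

24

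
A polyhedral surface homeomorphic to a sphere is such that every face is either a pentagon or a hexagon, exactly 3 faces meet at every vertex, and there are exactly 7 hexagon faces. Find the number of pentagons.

12

Let x be the number of pentagons; then F = 7 + x.
Edge–face incidences: 2E = 6·7 + 5·x = 42 + 5x.
Every vertex has degree 3, so 3V = 2E.
Euler: V − E + F = 2 ⇒ (2E)/3 − E + (7 + x) = 2.
Multiply by 6: 2·(2E) − 3·(2E) + 6·(7 + x) = 12, i.e. 42 + 6x − (42 + 5x) = 12.
Collecting terms: x = 12.
Then 2E = 42 + 5·12 = 102, so E = 51, V = 2E/3 = 34, F = 7 + 12 = 19.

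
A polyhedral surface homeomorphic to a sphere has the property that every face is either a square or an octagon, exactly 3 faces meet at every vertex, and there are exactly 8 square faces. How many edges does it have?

24

Let x be the number of octagons; then F = 8 + x.
Edge–face incidences: 2E = 4·8 + 8·x = 32 + 8x.
Every vertex has degree 3, so 3V = 2E.
Euler: V − E + F = 2 ⇒ (2E)/3 − E + (8 + x) = 2.
Multiply by 6: 2·(2E) − 3·(2E) + 6·(8 + x) = 12, i.e. 48 + 6x − (32 + 8x) = 12.
Collecting terms: −2x + 16 = 12, so −2x = −4, so x = 2.
Then 2E = 32 + 8·2 = 48, so E = 24, V = 2E/3 = 16, F = 8 + 2 = 10.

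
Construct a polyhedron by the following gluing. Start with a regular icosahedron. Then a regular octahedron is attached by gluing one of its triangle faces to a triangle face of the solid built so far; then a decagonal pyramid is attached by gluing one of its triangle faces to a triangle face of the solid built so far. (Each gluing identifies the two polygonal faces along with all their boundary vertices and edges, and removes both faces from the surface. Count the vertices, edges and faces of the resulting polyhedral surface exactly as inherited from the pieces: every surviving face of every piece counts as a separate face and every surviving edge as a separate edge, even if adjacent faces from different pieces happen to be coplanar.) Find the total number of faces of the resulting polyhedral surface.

35

A regular icosahedron: V=12, E=30, F=20.
Attach a regular octahedron (V=6, E=12, F=8) along a 3-gon: merge 3 vertices and 3 edges, delete both glued faces → V=15, E=39, F=26.
Attach a decagonal pyramid (V=11, E=20, F=11) along a 3-gon: merge 3 vertices and 3 edges, delete both glued faces → V=23, E=56, F=35.
Check: V − E + F = 23 − 56 + 35 = 2.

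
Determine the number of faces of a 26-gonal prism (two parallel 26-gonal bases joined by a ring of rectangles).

28

A prism on an n-gon has two n-gon bases and n rectangular sides: V = 2·26 = 52, E = 3·26 = 78, F = 26 + 2 = 28.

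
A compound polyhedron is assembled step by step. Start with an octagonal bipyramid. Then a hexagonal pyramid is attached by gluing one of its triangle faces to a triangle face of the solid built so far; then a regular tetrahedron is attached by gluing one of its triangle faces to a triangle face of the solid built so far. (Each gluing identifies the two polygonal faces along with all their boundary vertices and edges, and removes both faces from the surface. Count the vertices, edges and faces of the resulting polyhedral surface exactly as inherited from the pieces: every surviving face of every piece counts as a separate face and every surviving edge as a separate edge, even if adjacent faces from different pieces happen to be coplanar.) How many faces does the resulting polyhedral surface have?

An octagonal bipyramid: V=10, E=24, F=16.
Attach a hexagonal pyramid (V=7, E=12, F=7) along a 3-gon: merge 3 vertices and 3 edges, delete both glued faces → V=14, E=33, F=21.
Attach a regular tetrahedron (V=4, E=6, F=4) along a 3-gon: merge 3 vertices and 3 edges, delete both glued faces → V=15, E=36, F=23.
Check: V − E + F = 15 − 36 + 23 = 2.

23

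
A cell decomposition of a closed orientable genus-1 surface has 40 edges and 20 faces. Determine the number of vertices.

For a closed orientable surface of genus 1, χ = 2 − 2·1 = 0.
V = 0 + E − F = 0 + 40 − 20 = 20.

20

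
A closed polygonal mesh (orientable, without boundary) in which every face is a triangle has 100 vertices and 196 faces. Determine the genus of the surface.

Every face is a triangle, so 2E = 3·196 = 588, giving E = 294.
χ = V − E + F = 100 − 294 + 196 = 2.
For a closed orientable surface χ = 2 − 2g, so g = (2 − (2))/2 = 0.

0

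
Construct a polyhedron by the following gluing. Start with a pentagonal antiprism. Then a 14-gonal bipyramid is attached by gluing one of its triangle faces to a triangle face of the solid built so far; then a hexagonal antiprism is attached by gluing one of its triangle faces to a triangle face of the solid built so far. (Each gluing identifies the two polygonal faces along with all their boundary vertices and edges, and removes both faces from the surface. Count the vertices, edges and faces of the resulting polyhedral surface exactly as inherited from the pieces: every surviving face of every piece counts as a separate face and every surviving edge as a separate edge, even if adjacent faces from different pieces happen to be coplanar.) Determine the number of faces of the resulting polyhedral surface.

50

A pentagonal antiprism: V=10, E=20, F=12.
Attach a 14-gonal bipyramid (V=16, E=42, F=28) along a 3-gon: merge 3 vertices and 3 edges, delete both glued faces → V=23, E=59, F=38.
Attach a hexagonal antiprism (V=12, E=24, F=14) along a 3-gon: merge 3 vertices and 3 edges, delete both glued faces → V=32, E=80, F=50.
Check: V − E + F = 32 − 80 + 50 = 2.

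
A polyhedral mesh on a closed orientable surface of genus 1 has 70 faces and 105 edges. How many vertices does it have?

35

For a closed orientable surface of genus 1, χ = 2 − 2·1 = 0.
V = 0 + E − F = 0 + 105 − 70 = 35.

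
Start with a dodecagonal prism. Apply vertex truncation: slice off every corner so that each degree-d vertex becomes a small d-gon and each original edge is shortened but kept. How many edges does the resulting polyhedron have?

The base solid has V = 24, E = 36, F = 14.
Truncation replaces each original edge-end by a new vertex, so V′ = 2E = 72.
Each original edge survives, and each old vertex of degree d contributes d new edges; summing degrees gives Σd = 2E, so E′ = E + 2E = 3E = 108.
Each original face survives and each original vertex becomes one new face: F′ = F + V = 38.

108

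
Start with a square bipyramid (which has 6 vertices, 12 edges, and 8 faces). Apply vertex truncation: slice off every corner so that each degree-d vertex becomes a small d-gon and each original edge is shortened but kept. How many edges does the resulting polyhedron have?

Truncation replaces each original edge-end by a new vertex, so V′ = 2E = 24.
Each original edge survives, and each old vertex of degree d contributes d new edges; summing degrees gives Σd = 2E, so E′ = E + 2E = 3E = 36.
Each original face survives and each original vertex becomes one new face: F′ = F + V = 14.

36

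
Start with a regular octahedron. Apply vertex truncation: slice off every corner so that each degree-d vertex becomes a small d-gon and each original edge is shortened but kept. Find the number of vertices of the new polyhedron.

24

The base solid has V = 6, E = 12, F = 8.
Truncation replaces each original edge-end by a new vertex, so V′ = 2E = 24.
Each original edge survives, and each old vertex of degree d contributes d new edges; summing degrees gives Σd = 2E, so E′ = E + 2E = 3E = 36.
Each original face survives and each original vertex becomes one new face: F′ = F + V = 14.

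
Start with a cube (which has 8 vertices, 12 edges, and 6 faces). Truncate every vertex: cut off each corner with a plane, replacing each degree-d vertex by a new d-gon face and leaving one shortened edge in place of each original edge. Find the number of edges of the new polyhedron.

Truncation replaces each original edge-end by a new vertex, so V′ = 2E = 24.
Each original edge survives, and each old vertex of degree d contributes d new edges; summing degrees gives Σd = 2E, so E′ = E + 2E = 3E = 36.
Each original face survives and each original vertex becomes one new face: F′ = F + V = 14.

36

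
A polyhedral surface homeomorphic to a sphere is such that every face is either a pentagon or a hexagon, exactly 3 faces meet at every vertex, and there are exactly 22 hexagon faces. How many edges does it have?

Let x be the number of pentagons; then F = 22 + x.
Edge–face incidences: 2E = 6·22 + 5·x = 132 + 5x.
Every vertex has degree 3, so 3V = 2E.
Euler: V − E + F = 2 ⇒ (2E)/3 − E + (22 + x) = 2.
Multiply by 6: 2·(2E) − 3·(2E) + 6·(22 + x) = 12, i.e. 132 + 6x − (132 + 5x) = 12.
Collecting terms: x = 12.
Then 2E = 132 + 5·12 = 192, so E = 96, V = 2E/3 = 64, F = 22 + 12 = 34.

96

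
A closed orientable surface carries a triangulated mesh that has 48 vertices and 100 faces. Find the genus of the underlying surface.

2

Every face is a triangle, so 2E = 3·100 = 300, giving E = 150.
χ = V − E + F = 48 − 150 + 100 = -2.
For a closed orientable surface χ = 2 − 2g, so g = (2 − (-2))/2 = 2.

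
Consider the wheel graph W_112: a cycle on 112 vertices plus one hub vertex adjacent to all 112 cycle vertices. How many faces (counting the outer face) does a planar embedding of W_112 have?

113

W_112 has V = 112 + 1 = 113 vertices and E = 2·112 = 224 edges.
By Euler's formula F = 2 − V + E = 2 − 113 + 224 = 113.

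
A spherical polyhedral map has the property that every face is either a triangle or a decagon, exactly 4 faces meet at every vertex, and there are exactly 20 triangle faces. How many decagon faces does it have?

2

Let x be the number of decagons; then F = 20 + x.
Edge–face incidences: 2E = 3·20 + 10·x = 60 + 10x.
Every vertex has degree 4, so 4V = 2E.
Euler: V − E + F = 2 ⇒ (2E)/4 − E + (20 + x) = 2.
Multiply by 8: 2·(2E) − 4·(2E) + 8·(20 + x) = 16, i.e. 160 + 8x − 2·(60 + 10x) = 16.
Collecting terms: −12x + 40 = 16, so −12x = −24, so x = 2.
Then 2E = 60 + 10·2 = 80, so E = 40, V = 2E/4 = 20, F = 20 + 2 = 22.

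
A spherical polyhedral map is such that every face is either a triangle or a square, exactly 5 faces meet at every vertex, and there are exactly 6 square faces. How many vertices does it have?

24

Let x be the number of triangles; then F = 6 + x.
Edge–face incidences: 2E = 4·6 + 3·x = 24 + 3x.
Every vertex has degree 5, so 5V = 2E.
Euler: V − E + F = 2 ⇒ (2E)/5 − E + (6 + x) = 2.
Multiply by 10: 2·(2E) − 5·(2E) + 10·(6 + x) = 20, i.e. 60 + 10x − 3·(24 + 3x) = 20.
Collecting terms: x − 12 = 20, so x = 32.
Then 2E = 24 + 3·32 = 120, so E = 60, V = 2E/5 = 24, F = 6 + 32 = 38.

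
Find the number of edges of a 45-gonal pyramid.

A pyramid on an n-gon base has one n-gon and n triangles: V = 45 + 1 = 46, E = 2·45 = 90, F = 45 + 1 = 46.

90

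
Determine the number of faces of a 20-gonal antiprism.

42

An antiprism on an n-gon has two n-gon caps and 2n triangles: V = 2·20 = 40, E = 4·20 = 80, F = 2·20 + 2 = 42.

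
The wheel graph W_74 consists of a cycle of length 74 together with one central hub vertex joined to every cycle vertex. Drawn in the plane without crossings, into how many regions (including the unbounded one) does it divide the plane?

75

W_74 has V = 74 + 1 = 75 vertices and E = 2·74 = 148 edges.
By Euler's formula F = 2 − V + E = 2 − 75 + 148 = 75.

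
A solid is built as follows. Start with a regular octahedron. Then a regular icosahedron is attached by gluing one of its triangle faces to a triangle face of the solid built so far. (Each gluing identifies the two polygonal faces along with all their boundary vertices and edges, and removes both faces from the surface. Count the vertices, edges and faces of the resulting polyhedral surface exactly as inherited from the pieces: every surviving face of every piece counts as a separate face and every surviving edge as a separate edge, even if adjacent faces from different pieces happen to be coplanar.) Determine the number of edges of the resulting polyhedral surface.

A regular octahedron: V=6, E=12, F=8.
Attach a regular icosahedron (V=12, E=30, F=20) along a 3-gon: merge 3 vertices and 3 edges, delete both glued faces → V=15, E=39, F=26.
Check: V − E + F = 15 − 39 + 26 = 2.

39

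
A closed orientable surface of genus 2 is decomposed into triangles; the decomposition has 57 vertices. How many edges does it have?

χ = 2 − 2·2 = -2, and every face is a triangle so 3F = 2E.
V − E + F = -2 with E = 3F/2 gives 57 − (3/2 − 1)·F = -2, so F = 118 and E = 177.

177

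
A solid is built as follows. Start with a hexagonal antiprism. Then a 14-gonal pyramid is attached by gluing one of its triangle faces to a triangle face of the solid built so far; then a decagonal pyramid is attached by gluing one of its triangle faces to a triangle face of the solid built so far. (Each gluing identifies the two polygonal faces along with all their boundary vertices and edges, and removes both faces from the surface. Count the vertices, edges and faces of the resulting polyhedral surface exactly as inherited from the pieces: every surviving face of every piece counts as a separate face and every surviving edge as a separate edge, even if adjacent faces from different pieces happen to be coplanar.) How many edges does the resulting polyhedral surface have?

66

A hexagonal antiprism: V=12, E=24, F=14.
Attach a 14-gonal pyramid (V=15, E=28, F=15) along a 3-gon: merge 3 vertices and 3 edges, delete both glued faces → V=24, E=49, F=27.
Attach a decagonal pyramid (V=11, E=20, F=11) along a 3-gon: merge 3 vertices and 3 edges, delete both glued faces → V=32, E=66, F=36.
Check: V − E + F = 32 − 66 + 36 = 2.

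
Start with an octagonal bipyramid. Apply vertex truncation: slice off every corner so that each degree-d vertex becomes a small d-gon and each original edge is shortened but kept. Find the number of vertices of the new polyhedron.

The base solid has V = 10, E = 24, F = 16.
Truncation replaces each original edge-end by a new vertex, so V′ = 2E = 48.
Each original edge survives, and each old vertex of degree d contributes d new edges; summing degrees gives Σd = 2E, so E′ = E + 2E = 3E = 72.
Each original face survives and each original vertex becomes one new face: F′ = F + V = 26.

48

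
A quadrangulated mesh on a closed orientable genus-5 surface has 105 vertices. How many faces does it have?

χ = 2 − 2·5 = -8, and every face is a square so 4F = 2E.
V − E + F = -8 with E = 4F/2 gives 105 − (4/2 − 1)·F = -8, so F = 113 and E = 226.

113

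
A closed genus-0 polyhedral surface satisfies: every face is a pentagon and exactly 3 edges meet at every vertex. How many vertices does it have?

Each face has 5 edges and each edge borders two faces, so 2E = 5F.
Each vertex has degree 3, so 3V = 2E and hence V = 5F/3.
Euler: V − E + F = 2 ⇒ (5F/3) − (5F/2) + F = 2.
Multiply by 6: (10 − 15 + 6)F = 12, i.e. 1F = 12.
So F = 12, E = 5·12/2 = 30, V = 5·12/3 = 20.

20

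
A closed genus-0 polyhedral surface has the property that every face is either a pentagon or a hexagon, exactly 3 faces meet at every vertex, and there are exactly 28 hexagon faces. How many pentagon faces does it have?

Let x be the number of pentagons; then F = 28 + x.
Edge–face incidences: 2E = 6·28 + 5·x = 168 + 5x.
Every vertex has degree 3, so 3V = 2E.
Euler: V − E + F = 2 ⇒ (2E)/3 − E + (28 + x) = 2.
Multiply by 6: 2·(2E) − 3·(2E) + 6·(28 + x) = 12, i.e. 168 + 6x − (168 + 5x) = 12.
Collecting terms: x = 12.
Then 2E = 168 + 5·12 = 228, so E = 114, V = 2E/3 = 76, F = 28 + 12 = 40.

12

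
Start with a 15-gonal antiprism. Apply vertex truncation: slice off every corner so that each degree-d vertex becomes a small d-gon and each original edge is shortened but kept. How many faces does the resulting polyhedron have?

62

The base solid has V = 30, E = 60, F = 32.
Truncation replaces each original edge-end by a new vertex, so V′ = 2E = 120.
Each original edge survives, and each old vertex of degree d contributes d new edges; summing degrees gives Σd = 2E, so E′ = E + 2E = 3E = 180.
Each original face survives and each original vertex becomes one new face: F′ = F + V = 62.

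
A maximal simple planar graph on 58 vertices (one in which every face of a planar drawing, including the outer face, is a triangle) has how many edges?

In a plane triangulation 3F = 2E and V − E + F = 2, so E = 3V − 6 = 3·58 − 6 = 168.

168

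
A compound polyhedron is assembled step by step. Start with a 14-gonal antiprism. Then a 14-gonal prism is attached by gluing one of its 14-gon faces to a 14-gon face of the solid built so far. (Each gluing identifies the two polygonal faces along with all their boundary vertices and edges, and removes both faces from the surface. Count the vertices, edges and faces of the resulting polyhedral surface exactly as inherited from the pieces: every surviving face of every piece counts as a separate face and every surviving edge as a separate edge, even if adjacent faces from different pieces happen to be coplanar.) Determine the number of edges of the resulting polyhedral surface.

A 14-gonal antiprism: V=28, E=56, F=30.
Attach a 14-gonal prism (V=28, E=42, F=16) along a 14-gon: merge 14 vertices and 14 edges, delete both glued faces → V=42, E=84, F=44.
Check: V − E + F = 42 − 84 + 44 = 2.

84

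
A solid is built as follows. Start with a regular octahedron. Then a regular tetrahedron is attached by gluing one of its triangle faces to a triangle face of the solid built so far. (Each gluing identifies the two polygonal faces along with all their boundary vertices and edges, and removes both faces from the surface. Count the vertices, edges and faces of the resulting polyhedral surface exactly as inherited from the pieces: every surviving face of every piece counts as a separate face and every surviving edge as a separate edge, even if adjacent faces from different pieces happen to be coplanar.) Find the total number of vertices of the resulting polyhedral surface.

A regular octahedron: V=6, E=12, F=8.
Attach a regular tetrahedron (V=4, E=6, F=4) along a 3-gon: merge 3 vertices and 3 edges, delete both glued faces → V=7, E=15, F=10.
Check: V − E + F = 7 − 15 + 10 = 2.

7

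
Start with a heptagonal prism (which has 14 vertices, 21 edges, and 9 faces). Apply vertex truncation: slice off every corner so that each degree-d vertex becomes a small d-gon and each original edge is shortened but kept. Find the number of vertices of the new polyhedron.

Truncation replaces each original edge-end by a new vertex, so V′ = 2E = 42.
Each original edge survives, and each old vertex of degree d contributes d new edges; summing degrees gives Σd = 2E, so E′ = E + 2E = 3E = 63.
Each original face survives and each original vertex becomes one new face: F′ = F + V = 23.

42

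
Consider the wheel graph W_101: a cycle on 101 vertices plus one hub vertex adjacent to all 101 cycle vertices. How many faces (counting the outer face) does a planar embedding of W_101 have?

W_101 has V = 101 + 1 = 102 vertices and E = 2·101 = 202 edges.
By Euler's formula F = 2 − V + E = 2 − 102 + 202 = 102.

102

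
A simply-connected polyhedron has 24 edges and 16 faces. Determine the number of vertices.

10

Here V − E + F = 2.
V = 2 + E − F = 2 + 24 − 16 = 10.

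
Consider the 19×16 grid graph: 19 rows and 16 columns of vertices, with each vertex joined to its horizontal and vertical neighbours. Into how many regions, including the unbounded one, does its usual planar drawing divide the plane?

The grid has V = 19·16 = 304 vertices and E = 19·15 + 16·18 = 573 edges.
F = 2 − V + E = 2 − 304 + 573 = 271.

271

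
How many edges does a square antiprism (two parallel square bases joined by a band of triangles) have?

An antiprism on an n-gon has two n-gon caps and 2n triangles: V = 2·4 = 8, E = 4·4 = 16, F = 2·4 + 2 = 10.

16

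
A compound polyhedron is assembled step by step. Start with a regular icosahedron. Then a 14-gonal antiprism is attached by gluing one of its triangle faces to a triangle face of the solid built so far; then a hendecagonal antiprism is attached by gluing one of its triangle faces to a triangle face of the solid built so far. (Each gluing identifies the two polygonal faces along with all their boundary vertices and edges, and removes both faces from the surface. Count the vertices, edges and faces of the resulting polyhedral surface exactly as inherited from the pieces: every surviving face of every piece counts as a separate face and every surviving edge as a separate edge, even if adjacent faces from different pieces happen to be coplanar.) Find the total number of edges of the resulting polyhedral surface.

124

A regular icosahedron: V=12, E=30, F=20.
Attach a 14-gonal antiprism (V=28, E=56, F=30) along a 3-gon: merge 3 vertices and 3 edges, delete both glued faces → V=37, E=83, F=48.
Attach a hendecagonal antiprism (V=22, E=44, F=24) along a 3-gon: merge 3 vertices and 3 edges, delete both glued faces → V=56, E=124, F=70.
Check: V − E + F = 56 − 124 + 70 = 2.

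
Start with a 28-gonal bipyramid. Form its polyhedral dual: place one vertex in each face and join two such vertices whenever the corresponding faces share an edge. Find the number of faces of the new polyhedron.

30

The base solid has V = 30, E = 84, F = 56.
The dual swaps V and F and preserves E: V′ = F = 56, E′ = E = 84, F′ = V = 30.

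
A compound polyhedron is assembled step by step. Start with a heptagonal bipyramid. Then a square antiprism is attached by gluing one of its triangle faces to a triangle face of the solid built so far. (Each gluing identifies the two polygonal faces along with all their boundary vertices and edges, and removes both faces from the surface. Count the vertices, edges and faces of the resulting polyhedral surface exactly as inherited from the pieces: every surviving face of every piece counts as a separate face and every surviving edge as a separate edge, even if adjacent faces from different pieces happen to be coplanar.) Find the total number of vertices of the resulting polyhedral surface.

A heptagonal bipyramid: V=9, E=21, F=14.
Attach a square antiprism (V=8, E=16, F=10) along a 3-gon: merge 3 vertices and 3 edges, delete both glued faces → V=14, E=34, F=22.
Check: V − E + F = 14 − 34 + 22 = 2.

14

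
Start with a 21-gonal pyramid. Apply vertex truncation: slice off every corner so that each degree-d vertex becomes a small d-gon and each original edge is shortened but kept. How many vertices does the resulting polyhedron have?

The base solid has V = 22, E = 42, F = 22.
Truncation replaces each original edge-end by a new vertex, so V′ = 2E = 84.
Each original edge survives, and each old vertex of degree d contributes d new edges; summing degrees gives Σd = 2E, so E′ = E + 2E = 3E = 126.
Each original face survives and each original vertex becomes one new face: F′ = F + V = 44.

84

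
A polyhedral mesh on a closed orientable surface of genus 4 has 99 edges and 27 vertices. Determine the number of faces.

For a closed orientable surface of genus 4, χ = 2 − 2·4 = -6.
F = -6 − V + E = -6 − 27 + 99 = 66.

66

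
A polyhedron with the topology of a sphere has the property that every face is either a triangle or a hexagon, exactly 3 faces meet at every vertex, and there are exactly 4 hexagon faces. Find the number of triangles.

Let x be the number of triangles; then F = 4 + x.
Edge–face incidences: 2E = 6·4 + 3·x = 24 + 3x.
Every vertex has degree 3, so 3V = 2E.
Euler: V − E + F = 2 ⇒ (2E)/3 − E + (4 + x) = 2.
Multiply by 6: 2·(2E) − 3·(2E) + 6·(4 + x) = 12, i.e. 24 + 6x − (24 + 3x) = 12.
Collecting terms: 3x = 12, so x = 4.
Then 2E = 24 + 3·4 = 36, so E = 18, V = 2E/3 = 12, F = 4 + 4 = 8.

4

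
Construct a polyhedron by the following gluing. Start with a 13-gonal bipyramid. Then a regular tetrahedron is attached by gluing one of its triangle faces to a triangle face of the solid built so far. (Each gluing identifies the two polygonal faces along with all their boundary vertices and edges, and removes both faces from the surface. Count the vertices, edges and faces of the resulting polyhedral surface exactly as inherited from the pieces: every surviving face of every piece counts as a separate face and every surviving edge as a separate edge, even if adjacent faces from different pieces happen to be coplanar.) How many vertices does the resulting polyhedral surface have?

16

A 13-gonal bipyramid: V=15, E=39, F=26.
Attach a regular tetrahedron (V=4, E=6, F=4) along a 3-gon: merge 3 vertices and 3 edges, delete both glued faces → V=16, E=42, F=28.
Check: V − E + F = 16 − 42 + 28 = 2.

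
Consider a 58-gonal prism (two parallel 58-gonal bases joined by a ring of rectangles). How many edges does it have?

174

A prism on an n-gon has two n-gon bases and n rectangular sides: V = 2·58 = 116, E = 3·58 = 174, F = 58 + 2 = 60.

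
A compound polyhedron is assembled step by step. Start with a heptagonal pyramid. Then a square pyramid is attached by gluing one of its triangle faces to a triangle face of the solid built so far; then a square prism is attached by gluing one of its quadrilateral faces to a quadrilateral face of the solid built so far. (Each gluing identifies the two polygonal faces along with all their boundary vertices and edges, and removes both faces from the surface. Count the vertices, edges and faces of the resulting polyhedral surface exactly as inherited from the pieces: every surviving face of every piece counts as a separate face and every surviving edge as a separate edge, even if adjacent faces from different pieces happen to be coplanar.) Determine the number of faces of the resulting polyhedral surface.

A heptagonal pyramid: V=8, E=14, F=8.
Attach a square pyramid (V=5, E=8, F=5) along a 3-gon: merge 3 vertices and 3 edges, delete both glued faces → V=10, E=19, F=11.
Attach a square prism (V=8, E=12, F=6) along a 4-gon: merge 4 vertices and 4 edges, delete both glued faces → V=14, E=27, F=15.
Check: V − E + F = 14 − 27 + 15 = 2.

15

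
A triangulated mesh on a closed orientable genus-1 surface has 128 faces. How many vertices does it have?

χ = 2 − 2·1 = 0, and every face is a triangle so 3F = 2E.
E = 3·128/2 = 192. Then V = 0 + E − F = 0 + 192 − 128 = 64.

64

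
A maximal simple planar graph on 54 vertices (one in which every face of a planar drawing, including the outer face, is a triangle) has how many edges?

156

In a plane triangulation 3F = 2E and V − E + F = 2, so E = 3V − 6 = 3·54 − 6 = 156.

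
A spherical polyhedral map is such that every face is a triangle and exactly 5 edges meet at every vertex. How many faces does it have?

20

Each face has 3 edges and each edge borders two faces, so 2E = 3F.
Each vertex has degree 5, so 5V = 2E and hence V = 3F/5.
Euler: V − E + F = 2 ⇒ (3F/5) − (3F/2) + F = 2.
Multiply by 10: (6 − 15 + 10)F = 20, i.e. 1F = 20.
So F = 20, E = 3·20/2 = 30, V = 3·20/5 = 12.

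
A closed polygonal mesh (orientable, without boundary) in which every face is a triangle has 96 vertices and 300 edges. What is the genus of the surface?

Every face is a triangle and each edge borders two faces, so 3F = 2·300, giving F = 200.
χ = V − E + F = 96 − 300 + 200 = -4.
For a closed orientable surface χ = 2 − 2g, so g = (2 − (-4))/2 = 3.

3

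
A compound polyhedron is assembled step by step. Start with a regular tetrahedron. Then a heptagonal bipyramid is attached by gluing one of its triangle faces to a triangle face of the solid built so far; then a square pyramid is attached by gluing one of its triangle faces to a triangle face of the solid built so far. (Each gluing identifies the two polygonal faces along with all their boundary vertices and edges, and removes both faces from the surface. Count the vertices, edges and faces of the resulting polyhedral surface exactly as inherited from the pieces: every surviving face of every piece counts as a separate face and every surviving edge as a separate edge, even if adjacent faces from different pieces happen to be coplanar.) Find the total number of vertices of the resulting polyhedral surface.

A regular tetrahedron: V=4, E=6, F=4.
Attach a heptagonal bipyramid (V=9, E=21, F=14) along a 3-gon: merge 3 vertices and 3 edges, delete both glued faces → V=10, E=24, F=16.
Attach a square pyramid (V=5, E=8, F=5) along a 3-gon: merge 3 vertices and 3 edges, delete both glued faces → V=12, E=29, F=19.
Check: V − E + F = 12 − 29 + 19 = 2.

12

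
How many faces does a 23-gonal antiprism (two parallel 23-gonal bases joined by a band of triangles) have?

48

An antiprism on an n-gon has two n-gon caps and 2n triangles: V = 2·23 = 46, E = 4·23 = 92, F = 2·23 + 2 = 48.
Check: V − E + F = 46 − 92 + 48 = 2.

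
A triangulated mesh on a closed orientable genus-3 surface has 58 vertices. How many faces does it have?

124

χ = 2 − 2·3 = -4, and every face is a triangle so 3F = 2E.
V − E + F = -4 with E = 3F/2 gives 58 − (3/2 − 1)·F = -4, so F = 124 and E = 186.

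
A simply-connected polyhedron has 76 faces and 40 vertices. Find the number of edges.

114

Here V − E + F = 2.
E = V + F − (2) = 40 + 76 − (2) = 114.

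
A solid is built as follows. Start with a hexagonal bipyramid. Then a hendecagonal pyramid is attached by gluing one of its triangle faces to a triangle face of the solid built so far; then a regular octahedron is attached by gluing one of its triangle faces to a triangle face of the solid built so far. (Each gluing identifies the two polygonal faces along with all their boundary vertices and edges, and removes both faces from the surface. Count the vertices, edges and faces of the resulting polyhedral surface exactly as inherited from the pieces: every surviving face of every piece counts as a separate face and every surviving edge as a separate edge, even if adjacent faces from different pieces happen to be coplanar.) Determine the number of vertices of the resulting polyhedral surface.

20

A hexagonal bipyramid: V=8, E=18, F=12.
Attach a hendecagonal pyramid (V=12, E=22, F=12) along a 3-gon: merge 3 vertices and 3 edges, delete both glued faces → V=17, E=37, F=22.
Attach a regular octahedron (V=6, E=12, F=8) along a 3-gon: merge 3 vertices and 3 edges, delete both glued faces → V=20, E=46, F=28.
Check: V − E + F = 20 − 46 + 28 = 2.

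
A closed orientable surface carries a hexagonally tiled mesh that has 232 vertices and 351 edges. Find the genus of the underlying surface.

2

Every face is a hexagon and each edge borders two faces, so 6F = 2·351, giving F = 117.
χ = V − E + F = 232 − 351 + 117 = -2.
For a closed orientable surface χ = 2 − 2g, so g = (2 − (-2))/2 = 2.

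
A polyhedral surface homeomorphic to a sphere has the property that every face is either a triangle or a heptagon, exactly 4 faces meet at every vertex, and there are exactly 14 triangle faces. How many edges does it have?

28

Let x be the number of heptagons; then F = 14 + x.
Edge–face incidences: 2E = 3·14 + 7·x = 42 + 7x.
Every vertex has degree 4, so 4V = 2E.
Euler: V − E + F = 2 ⇒ (2E)/4 − E + (14 + x) = 2.
Multiply by 8: 2·(2E) − 4·(2E) + 8·(14 + x) = 16, i.e. 112 + 8x − 2·(42 + 7x) = 16.
Collecting terms: −6x + 28 = 16, so −6x = −12, so x = 2.
Then 2E = 42 + 7·2 = 56, so E = 28, V = 2E/4 = 14, F = 14 + 2 = 16.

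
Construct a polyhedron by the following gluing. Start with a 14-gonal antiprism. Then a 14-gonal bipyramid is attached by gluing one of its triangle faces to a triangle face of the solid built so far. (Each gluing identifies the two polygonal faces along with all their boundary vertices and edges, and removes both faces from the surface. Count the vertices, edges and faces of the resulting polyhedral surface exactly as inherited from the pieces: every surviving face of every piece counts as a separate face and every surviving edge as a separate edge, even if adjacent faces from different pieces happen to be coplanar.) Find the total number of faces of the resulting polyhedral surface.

A 14-gonal antiprism: V=28, E=56, F=30.
Attach a 14-gonal bipyramid (V=16, E=42, F=28) along a 3-gon: merge 3 vertices and 3 edges, delete both glued faces → V=41, E=95, F=56.
Check: V − E + F = 41 − 95 + 56 = 2.

56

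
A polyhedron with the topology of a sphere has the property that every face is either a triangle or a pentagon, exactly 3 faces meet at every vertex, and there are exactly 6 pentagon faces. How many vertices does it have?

Let x be the number of triangles; then F = 6 + x.
Edge–face incidences: 2E = 5·6 + 3·x = 30 + 3x.
Every vertex has degree 3, so 3V = 2E.
Euler: V − E + F = 2 ⇒ (2E)/3 − E + (6 + x) = 2.
Multiply by 6: 2·(2E) − 3·(2E) + 6·(6 + x) = 12, i.e. 36 + 6x − (30 + 3x) = 12.
Collecting terms: 3x + 6 = 12, so 3x = 6, so x = 2.
Then 2E = 30 + 3·2 = 36, so E = 18, V = 2E/3 = 12, F = 6 + 2 = 8.

12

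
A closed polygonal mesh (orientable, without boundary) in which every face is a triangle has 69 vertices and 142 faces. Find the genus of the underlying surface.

Every face is a triangle, so 2E = 3·142 = 426, giving E = 213.
χ = V − E + F = 69 − 213 + 142 = -2.
For a closed orientable surface χ = 2 − 2g, so g = (2 − (-2))/2 = 2.

2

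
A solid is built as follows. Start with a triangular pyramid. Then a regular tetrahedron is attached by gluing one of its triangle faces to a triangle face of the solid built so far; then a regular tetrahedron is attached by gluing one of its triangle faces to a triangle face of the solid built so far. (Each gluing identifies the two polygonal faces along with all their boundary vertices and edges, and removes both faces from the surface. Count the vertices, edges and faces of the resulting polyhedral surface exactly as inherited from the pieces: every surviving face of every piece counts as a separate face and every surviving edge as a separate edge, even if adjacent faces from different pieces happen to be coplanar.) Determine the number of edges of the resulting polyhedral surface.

12

A triangular pyramid: V=4, E=6, F=4.
Attach a regular tetrahedron (V=4, E=6, F=4) along a 3-gon: merge 3 vertices and 3 edges, delete both glued faces → V=5, E=9, F=6.
Attach a regular tetrahedron (V=4, E=6, F=4) along a 3-gon: merge 3 vertices and 3 edges, delete both glued faces → V=6, E=12, F=8.
Check: V − E + F = 6 − 12 + 8 = 2.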